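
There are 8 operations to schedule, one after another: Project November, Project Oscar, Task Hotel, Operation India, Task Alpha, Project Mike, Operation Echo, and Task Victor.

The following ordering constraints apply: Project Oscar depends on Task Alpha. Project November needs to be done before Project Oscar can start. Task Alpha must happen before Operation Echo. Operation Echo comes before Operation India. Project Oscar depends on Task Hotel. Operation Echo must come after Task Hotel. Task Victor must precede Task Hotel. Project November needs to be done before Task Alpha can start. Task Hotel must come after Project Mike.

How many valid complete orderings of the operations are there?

60

The operations with no prerequisites are Project November, Project Mike, Task Victor; any of them can be placed first.
Counting all ways to extend the partial order to a total order gives 60.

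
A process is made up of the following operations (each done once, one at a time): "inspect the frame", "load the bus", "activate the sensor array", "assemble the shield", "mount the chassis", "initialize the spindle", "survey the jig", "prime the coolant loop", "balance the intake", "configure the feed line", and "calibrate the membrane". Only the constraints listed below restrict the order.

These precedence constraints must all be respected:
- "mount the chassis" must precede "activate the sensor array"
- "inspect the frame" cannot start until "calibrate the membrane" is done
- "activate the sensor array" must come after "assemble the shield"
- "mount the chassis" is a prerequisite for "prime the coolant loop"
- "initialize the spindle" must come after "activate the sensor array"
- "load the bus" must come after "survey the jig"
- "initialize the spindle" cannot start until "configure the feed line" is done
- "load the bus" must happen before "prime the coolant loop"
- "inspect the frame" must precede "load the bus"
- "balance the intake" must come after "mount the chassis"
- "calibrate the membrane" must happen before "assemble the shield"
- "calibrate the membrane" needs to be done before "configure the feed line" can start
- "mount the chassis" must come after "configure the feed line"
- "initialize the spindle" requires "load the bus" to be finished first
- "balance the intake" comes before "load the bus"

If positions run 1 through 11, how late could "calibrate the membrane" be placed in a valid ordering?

2

Following every chain forward from "calibrate the membrane", the operations that must come later are "inspect the frame", "load the bus", "activate the sensor array", "assemble the shield", "mount the chassis", "initialize the spindle", "prime the coolant loop", "balance the intake", "configure the feed line" — 9 of them.
With 9 mandatory successors out of 11 operations total, the latest slot for "calibrate the membrane" is 11−9 = 2, and it's reachable by doing all non-successors before "calibrate the membrane".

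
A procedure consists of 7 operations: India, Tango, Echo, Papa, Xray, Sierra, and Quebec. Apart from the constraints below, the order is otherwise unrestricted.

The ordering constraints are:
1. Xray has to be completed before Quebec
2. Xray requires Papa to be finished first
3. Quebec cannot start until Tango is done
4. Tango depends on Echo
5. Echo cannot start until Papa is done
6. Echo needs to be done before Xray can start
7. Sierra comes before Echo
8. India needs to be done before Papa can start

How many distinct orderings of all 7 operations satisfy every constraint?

6

2 operations have no prerequisites (India, Sierra), so any of them could come first.
Counting all ways to extend the partial order to a total order gives 6.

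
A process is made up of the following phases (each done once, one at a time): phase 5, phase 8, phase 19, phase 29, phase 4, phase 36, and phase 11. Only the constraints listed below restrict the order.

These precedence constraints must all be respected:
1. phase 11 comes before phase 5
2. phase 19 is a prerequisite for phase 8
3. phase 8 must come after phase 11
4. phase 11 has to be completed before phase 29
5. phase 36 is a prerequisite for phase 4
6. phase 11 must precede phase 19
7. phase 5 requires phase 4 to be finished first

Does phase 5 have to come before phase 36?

In fact the dependencies run the other way: phase 36 → phase 4 → phase 5.
So phase 5 never precedes phase 36.

No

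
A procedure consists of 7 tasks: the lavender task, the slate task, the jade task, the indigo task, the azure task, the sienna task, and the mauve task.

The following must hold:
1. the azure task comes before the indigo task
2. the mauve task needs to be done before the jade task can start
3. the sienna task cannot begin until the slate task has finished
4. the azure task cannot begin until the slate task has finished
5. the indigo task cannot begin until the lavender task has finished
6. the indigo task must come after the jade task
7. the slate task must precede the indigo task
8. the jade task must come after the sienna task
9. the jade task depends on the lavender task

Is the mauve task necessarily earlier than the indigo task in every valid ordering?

Chaining the stated constraints: the mauve task → the jade task → the indigo task.
So the mauve task must precede the indigo task in any valid ordering.

Yes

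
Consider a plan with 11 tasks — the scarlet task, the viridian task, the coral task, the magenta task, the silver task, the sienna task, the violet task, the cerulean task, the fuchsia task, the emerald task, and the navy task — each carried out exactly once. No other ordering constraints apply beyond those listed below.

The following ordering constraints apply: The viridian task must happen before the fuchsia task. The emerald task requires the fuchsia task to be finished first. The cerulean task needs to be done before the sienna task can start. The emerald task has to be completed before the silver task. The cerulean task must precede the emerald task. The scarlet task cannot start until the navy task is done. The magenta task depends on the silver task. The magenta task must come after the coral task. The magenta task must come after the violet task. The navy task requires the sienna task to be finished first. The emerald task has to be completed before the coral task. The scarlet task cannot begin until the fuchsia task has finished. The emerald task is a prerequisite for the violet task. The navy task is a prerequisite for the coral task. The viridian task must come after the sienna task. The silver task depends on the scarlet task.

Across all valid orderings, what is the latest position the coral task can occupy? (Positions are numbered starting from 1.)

10

The only task forced after the coral task (directly or by a chain) is the magenta task.
With 1 mandatory successor out of 11 tasks total, the latest slot for the coral task is 11−1 = 10, and it's reachable by doing all non-successors before the coral task.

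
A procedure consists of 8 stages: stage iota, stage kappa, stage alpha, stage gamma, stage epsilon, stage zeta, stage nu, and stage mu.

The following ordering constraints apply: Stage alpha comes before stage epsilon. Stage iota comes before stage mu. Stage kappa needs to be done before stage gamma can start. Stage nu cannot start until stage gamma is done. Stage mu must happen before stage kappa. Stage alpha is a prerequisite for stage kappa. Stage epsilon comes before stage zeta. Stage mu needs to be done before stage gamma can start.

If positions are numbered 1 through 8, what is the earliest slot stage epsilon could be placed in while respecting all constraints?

Working backwards through the constraints from stage epsilon, its only required predecessor is stage alpha.
So at minimum 1 stage comes before stage epsilon, putting stage epsilon no earlier than position 2. That position is achievable by scheduling exactly that predecessor first.

2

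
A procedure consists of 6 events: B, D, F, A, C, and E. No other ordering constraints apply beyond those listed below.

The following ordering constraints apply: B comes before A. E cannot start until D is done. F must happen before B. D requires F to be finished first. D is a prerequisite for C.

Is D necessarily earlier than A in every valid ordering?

Nothing in the constraints links D and A; they are unordered relative to each other.
So D can come before A or after — it is not forced.

No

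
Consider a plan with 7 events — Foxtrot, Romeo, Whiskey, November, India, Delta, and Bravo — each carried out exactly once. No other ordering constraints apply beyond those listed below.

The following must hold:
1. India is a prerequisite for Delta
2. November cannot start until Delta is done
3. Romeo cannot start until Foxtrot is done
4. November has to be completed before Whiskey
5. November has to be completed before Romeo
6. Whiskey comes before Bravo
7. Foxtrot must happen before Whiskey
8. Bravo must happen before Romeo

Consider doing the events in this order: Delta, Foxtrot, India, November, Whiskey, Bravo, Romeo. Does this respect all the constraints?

Here India comes after Delta.
But one of the constraints requires India before Delta, so this ordering violates it.

No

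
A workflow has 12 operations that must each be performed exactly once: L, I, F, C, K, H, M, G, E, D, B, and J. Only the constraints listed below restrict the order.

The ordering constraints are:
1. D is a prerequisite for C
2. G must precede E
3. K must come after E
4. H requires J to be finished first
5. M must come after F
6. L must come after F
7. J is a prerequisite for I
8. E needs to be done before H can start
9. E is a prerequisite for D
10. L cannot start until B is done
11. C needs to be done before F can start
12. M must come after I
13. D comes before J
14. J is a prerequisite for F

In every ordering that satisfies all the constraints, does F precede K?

No

Nothing in the constraints links F and K; they are unordered relative to each other.
So F can come before K or after — it is not forced.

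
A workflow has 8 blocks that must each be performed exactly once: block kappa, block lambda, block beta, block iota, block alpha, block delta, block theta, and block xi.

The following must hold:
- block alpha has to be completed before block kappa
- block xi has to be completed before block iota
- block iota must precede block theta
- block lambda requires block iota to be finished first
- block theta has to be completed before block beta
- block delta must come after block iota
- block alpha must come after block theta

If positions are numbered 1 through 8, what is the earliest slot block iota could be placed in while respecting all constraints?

2

The only block forced before block iota (directly or transitively) is block xi.
So at minimum 1 block comes before block iota, putting block iota no earlier than position 2. That position is achievable by scheduling exactly that predecessor first.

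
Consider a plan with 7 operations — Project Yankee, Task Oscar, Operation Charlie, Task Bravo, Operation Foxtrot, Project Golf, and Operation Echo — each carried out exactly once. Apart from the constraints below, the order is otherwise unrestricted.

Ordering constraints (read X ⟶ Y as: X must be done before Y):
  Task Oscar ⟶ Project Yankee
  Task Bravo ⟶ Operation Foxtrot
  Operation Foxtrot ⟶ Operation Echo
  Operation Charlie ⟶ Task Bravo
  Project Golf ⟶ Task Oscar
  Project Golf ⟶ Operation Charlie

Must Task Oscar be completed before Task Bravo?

No

No chain of constraints connects Task Oscar to Task Bravo in either direction.
A valid ordering placing Task Bravo before Task Oscar exists, so the answer is no.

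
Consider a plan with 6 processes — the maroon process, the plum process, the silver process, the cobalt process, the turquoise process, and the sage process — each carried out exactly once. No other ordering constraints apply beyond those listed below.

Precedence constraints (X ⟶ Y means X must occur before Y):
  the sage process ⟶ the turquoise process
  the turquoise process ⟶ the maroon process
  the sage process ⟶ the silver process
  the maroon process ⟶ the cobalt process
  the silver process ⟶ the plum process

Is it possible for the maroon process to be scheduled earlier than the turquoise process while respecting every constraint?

Following the turquoise process → the maroon process, the turquoise process must precede the maroon process in every valid ordering.
So no valid ordering can have the maroon process before the turquoise process.

No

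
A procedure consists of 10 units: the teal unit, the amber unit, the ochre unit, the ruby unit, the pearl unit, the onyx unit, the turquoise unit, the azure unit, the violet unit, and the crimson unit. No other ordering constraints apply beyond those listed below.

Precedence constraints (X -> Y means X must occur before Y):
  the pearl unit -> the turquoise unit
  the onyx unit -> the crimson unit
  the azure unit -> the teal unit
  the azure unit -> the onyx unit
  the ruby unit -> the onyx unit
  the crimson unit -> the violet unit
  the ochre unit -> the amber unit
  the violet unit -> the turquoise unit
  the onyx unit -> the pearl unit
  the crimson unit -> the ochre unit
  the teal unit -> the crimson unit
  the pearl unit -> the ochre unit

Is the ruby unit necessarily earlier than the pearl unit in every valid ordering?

Yes

There is a constraint chain the ruby unit → the onyx unit → the pearl unit.
Hence the ruby unit necessarily comes before the pearl unit.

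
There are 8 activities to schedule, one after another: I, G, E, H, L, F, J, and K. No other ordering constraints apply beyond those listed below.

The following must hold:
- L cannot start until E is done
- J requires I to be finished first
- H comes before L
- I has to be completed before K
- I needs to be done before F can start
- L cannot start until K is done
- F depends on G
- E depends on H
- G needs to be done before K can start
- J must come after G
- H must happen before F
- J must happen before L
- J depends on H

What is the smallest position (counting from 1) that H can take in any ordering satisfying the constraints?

1

Nothing is required before H; it can be the very first activity.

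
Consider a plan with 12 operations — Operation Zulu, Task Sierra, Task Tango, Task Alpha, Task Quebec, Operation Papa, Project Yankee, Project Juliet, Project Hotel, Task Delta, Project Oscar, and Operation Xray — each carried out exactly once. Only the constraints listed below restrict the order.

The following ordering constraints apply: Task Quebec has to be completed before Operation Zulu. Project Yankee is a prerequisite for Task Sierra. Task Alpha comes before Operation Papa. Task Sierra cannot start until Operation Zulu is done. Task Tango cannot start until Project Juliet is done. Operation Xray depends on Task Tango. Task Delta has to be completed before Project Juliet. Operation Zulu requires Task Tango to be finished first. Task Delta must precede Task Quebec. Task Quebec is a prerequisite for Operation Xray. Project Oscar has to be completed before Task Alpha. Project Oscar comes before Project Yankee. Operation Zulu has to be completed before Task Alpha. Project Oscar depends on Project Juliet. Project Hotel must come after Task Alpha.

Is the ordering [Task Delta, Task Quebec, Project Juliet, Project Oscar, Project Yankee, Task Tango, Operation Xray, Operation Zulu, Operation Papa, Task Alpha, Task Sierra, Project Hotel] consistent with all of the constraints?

No

The sequence places Operation Papa ahead of Task Alpha.
But one of the constraints requires Task Alpha before Operation Papa, so this ordering violates it.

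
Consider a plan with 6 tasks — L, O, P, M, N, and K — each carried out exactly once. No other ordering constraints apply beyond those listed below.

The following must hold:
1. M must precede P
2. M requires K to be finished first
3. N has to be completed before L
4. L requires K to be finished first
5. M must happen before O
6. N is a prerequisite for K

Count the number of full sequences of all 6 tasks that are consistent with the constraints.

8

Only N has no prerequisites, so it must go first.
Enumerating by repeatedly choosing an available task (one whose prerequisites are all placed) gives 8 distinct complete orderings.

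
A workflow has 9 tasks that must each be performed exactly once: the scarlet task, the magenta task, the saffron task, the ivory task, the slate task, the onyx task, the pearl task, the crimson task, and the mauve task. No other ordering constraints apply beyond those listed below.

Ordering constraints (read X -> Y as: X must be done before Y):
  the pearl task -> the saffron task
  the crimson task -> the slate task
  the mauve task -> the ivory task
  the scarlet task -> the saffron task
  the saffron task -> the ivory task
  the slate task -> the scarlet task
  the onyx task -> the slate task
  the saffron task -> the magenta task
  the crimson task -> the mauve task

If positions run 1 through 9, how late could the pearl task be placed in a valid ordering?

6

Every task that must follow the pearl task has to come after it. Tracing all chains starting from the pearl task, those tasks are: the magenta task, the saffron task, the ivory task — 3 in total.
With 3 mandatory successors out of 9 tasks total, the latest slot for the pearl task is 9−3 = 6, and it's reachable by doing all non-successors before the pearl task.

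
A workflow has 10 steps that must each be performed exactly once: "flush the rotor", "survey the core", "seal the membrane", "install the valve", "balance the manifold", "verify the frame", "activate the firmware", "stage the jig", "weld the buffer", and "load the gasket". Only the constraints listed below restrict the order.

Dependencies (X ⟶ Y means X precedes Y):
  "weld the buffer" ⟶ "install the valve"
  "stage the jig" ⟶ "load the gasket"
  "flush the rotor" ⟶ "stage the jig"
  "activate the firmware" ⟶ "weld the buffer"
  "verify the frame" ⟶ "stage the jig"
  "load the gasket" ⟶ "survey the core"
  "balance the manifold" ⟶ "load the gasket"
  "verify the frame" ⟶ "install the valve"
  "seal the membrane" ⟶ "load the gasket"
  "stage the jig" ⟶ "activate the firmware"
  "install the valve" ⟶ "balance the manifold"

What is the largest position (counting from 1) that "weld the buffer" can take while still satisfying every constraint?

6

The steps that are forced after "weld the buffer", directly or by a chain of constraints, are "survey the core", "install the valve", "balance the manifold", "load the gasket". That's 4 steps.
So at least 4 steps follow "weld the buffer", putting "weld the buffer" no later than position 6. That position is achievable by scheduling everything else first.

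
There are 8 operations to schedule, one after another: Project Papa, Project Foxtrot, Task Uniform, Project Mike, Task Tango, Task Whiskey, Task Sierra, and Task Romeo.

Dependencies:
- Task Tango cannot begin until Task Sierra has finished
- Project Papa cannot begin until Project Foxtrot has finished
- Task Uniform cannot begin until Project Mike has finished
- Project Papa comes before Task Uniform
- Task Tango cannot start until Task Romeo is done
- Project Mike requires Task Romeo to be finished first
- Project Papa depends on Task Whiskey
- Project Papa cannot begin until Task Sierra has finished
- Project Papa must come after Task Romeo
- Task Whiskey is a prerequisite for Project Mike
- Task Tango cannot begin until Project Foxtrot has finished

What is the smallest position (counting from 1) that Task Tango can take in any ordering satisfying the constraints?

Every operation that must precede Task Tango has to come before it. Tracing all chains that end at Task Tango, those operations are: Project Foxtrot, Task Sierra, Task Romeo — 3 in total.
So at minimum 3 operations come before Task Tango, putting Task Tango no earlier than position 4. That position is achievable by scheduling exactly those predecessors first.

4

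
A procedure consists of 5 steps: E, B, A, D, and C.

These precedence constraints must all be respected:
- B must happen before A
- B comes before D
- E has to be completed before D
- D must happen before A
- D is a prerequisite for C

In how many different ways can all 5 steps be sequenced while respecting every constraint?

4

The steps with no prerequisites are E, B; any of them can be placed first.
Enumerating by repeatedly choosing an available step (one whose prerequisites are all placed) gives 4 distinct complete orderings.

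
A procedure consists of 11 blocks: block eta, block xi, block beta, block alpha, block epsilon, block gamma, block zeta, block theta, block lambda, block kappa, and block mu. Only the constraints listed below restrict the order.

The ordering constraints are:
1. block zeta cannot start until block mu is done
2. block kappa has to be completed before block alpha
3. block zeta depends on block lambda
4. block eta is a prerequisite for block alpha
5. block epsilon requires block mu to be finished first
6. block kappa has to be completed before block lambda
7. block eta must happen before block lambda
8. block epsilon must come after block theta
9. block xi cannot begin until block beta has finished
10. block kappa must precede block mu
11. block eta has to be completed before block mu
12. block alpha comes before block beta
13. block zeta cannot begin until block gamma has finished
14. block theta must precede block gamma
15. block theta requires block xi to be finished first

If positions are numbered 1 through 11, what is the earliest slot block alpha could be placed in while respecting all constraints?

3

Working backwards through the constraints from block alpha, its full set of required predecessors is block eta, block kappa — 2 of them.
So at minimum 2 blocks come before block alpha, putting block alpha no earlier than position 3. That position is achievable by scheduling exactly those predecessors first.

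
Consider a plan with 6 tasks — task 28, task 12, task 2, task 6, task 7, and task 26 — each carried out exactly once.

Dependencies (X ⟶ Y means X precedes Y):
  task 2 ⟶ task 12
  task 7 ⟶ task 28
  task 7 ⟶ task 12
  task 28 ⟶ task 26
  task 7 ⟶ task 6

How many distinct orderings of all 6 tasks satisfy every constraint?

42

The tasks with no prerequisites are task 2, task 7; any of them can be placed first.
Counting all ways to extend the partial order to a total order gives 42.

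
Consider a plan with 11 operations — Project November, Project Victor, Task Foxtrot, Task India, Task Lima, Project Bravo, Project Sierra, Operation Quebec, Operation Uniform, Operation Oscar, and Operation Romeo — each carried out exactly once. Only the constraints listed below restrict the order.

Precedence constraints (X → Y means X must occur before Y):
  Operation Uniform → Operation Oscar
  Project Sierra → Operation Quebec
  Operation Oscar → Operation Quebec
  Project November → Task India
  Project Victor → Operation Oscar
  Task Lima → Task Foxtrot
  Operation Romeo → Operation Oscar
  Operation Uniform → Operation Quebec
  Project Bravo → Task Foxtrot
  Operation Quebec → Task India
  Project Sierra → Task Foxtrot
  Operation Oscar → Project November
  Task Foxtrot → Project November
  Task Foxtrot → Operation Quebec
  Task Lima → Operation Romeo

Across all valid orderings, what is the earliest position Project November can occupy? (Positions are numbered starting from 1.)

Every operation that must precede Project November has to come before it. Tracing all chains that end at Project November, those operations are: Project Victor, Task Foxtrot, Task Lima, Project Bravo, Project Sierra, Operation Uniform, Operation Oscar, Operation Romeo — 8 in total.
So at minimum 8 operations come before Project November, putting Project November no earlier than position 9. That position is achievable by scheduling exactly those predecessors first.

9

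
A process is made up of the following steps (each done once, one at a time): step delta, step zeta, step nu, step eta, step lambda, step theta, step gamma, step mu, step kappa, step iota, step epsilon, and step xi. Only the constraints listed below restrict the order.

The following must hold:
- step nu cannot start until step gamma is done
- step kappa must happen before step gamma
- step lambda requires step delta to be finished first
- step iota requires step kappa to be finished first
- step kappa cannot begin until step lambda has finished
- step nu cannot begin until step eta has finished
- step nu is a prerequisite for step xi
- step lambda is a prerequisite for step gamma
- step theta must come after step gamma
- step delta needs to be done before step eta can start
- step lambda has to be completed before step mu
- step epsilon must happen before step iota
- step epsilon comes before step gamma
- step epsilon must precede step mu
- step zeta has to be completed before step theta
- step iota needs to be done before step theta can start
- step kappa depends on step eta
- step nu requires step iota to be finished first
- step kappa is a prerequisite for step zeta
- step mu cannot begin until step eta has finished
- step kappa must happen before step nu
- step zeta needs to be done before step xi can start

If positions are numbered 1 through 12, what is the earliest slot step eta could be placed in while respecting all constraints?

2

The only step forced before step eta (directly or transitively) is step delta.
With 1 mandatory predecessor, the earliest step eta can sit is position 1+1 = 2, and placing just that one first achieves it.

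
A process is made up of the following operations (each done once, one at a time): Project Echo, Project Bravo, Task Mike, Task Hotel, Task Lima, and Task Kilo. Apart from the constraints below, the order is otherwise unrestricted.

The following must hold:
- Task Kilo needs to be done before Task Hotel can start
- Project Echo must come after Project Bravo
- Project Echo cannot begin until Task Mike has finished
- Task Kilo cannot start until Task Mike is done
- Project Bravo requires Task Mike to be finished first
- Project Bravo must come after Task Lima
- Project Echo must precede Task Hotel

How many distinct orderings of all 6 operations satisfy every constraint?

7

The operations with no prerequisites are Task Mike, Task Lima; any of them can be placed first.
Systematically extending each partial ordering one operation at a time and counting, there are 7 complete orderings.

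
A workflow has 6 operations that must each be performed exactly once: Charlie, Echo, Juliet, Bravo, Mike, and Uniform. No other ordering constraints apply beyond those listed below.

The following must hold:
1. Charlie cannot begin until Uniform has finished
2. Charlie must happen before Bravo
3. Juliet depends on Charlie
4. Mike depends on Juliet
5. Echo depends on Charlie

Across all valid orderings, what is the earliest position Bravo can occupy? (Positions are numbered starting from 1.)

3

Working backwards through the constraints from Bravo, its full set of required predecessors is Charlie, Uniform — 2 of them.
So at minimum 2 operations come before Bravo, putting Bravo no earlier than position 3. That position is achievable by scheduling exactly those predecessors first.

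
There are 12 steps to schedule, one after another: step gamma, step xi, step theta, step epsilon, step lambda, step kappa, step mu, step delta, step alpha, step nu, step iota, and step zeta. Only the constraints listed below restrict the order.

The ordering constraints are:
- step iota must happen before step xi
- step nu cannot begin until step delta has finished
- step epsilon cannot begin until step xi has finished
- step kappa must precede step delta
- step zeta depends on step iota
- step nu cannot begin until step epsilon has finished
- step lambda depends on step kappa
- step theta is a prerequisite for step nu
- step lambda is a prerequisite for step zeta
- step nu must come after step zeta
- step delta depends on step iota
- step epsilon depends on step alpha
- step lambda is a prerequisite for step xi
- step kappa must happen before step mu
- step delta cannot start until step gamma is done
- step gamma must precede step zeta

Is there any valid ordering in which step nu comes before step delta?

The constraints give a chain step delta → step nu, which forces step delta before step nu.
So no valid ordering can have step nu before step delta.

No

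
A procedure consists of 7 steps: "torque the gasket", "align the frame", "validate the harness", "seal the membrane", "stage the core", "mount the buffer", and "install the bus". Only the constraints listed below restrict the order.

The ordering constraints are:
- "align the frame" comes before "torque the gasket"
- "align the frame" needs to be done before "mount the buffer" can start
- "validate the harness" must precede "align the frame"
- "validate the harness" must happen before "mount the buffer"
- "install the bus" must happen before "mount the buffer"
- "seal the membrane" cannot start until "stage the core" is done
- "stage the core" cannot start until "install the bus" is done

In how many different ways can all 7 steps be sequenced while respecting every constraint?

The steps with no prerequisites are "validate the harness", "install the bus"; any of them can be placed first.
Counting all ways to extend the partial order to a total order gives 65.

65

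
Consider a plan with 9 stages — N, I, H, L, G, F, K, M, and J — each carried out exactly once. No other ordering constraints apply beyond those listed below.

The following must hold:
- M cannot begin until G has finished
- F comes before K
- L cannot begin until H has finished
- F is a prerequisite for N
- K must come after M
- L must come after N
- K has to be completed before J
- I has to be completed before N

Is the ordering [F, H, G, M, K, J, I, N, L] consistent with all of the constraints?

Checking each listed constraint against this order: for instance, F is in position 1 and N in position 8, so that constraint holds — and the remaining constraints check out the same way.

Yes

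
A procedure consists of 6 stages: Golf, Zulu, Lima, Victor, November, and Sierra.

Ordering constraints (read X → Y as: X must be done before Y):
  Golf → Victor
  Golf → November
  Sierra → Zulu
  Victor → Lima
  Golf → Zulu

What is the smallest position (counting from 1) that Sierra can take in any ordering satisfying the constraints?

Sierra has no prerequisites at all, so it can go in position 1.

1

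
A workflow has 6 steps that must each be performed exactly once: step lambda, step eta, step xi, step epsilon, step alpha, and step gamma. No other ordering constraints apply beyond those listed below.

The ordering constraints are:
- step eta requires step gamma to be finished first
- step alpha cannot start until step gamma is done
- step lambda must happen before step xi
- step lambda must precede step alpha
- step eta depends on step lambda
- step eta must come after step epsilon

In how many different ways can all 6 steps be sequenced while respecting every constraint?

57

The steps with no prerequisites are step lambda, step epsilon, step gamma; any of them can be placed first.
Systematically extending each partial ordering one step at a time and counting, there are 57 complete orderings.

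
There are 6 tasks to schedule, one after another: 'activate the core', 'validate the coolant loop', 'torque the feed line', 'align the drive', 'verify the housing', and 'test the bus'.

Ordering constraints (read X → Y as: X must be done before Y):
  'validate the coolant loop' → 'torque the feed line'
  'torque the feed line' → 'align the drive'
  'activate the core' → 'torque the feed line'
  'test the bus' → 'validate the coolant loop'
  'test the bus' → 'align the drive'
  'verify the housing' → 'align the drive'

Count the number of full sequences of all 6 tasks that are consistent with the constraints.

15

The tasks with no prerequisites are 'activate the core', 'verify the housing', 'test the bus'; any of them can be placed first.
Counting all ways to extend the partial order to a total order gives 15.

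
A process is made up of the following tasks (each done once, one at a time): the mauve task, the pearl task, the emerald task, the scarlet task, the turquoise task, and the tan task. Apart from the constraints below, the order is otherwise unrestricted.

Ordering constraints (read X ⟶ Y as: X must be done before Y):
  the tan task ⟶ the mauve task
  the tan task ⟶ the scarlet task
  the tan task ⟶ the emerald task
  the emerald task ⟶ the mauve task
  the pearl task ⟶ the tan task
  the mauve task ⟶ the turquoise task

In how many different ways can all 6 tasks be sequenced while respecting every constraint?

4

The pearl task is the only task with nothing required before it, so every ordering starts there.
Enumerating by repeatedly choosing an available task (one whose prerequisites are all placed) gives 4 distinct complete orderings.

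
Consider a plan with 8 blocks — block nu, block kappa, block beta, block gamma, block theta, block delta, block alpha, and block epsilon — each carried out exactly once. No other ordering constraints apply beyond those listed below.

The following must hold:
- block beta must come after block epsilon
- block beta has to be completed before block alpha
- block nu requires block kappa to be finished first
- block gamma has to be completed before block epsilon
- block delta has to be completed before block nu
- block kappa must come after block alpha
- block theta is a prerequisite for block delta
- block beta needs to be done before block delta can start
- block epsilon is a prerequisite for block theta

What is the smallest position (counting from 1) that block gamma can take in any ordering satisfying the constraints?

Block gamma has no prerequisites at all, so it can go in position 1.

1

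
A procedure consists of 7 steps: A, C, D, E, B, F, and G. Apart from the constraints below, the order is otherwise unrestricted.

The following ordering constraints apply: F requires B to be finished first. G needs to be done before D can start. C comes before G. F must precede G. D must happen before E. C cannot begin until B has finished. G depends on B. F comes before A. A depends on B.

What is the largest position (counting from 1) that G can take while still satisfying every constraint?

Every step that must follow G has to come after it. Tracing all chains starting from G, those steps are: D, E — 2 in total.
So at least 2 steps follow G, putting G no later than position 5. That position is achievable by scheduling everything else first.

5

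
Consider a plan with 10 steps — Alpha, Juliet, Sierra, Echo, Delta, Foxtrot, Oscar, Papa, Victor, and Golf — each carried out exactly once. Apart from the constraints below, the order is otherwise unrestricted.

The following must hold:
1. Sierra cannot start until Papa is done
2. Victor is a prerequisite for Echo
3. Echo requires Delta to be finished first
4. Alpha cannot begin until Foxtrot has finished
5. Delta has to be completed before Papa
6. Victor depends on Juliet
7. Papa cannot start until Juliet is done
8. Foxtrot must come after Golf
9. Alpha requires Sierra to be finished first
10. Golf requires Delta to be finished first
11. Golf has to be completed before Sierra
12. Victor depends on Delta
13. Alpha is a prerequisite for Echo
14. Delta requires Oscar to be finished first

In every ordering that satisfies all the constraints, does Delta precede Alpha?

Tracing the constraints gives a chain: Delta → Golf → Sierra → Alpha.
Hence Delta necessarily comes before Alpha.

Yes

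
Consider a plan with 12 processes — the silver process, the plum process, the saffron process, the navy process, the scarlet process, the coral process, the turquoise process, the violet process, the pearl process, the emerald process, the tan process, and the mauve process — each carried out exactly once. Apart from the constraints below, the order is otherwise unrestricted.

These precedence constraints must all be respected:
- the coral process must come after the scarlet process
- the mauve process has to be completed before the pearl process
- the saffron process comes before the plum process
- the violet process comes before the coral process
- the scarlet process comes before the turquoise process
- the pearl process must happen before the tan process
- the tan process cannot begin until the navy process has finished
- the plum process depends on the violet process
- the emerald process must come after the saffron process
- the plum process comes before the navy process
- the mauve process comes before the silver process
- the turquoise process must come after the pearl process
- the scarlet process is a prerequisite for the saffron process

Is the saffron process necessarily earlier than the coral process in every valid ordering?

No chain of constraints connects the saffron process to the coral process in either direction.
A valid ordering placing the coral process before the saffron process exists, so the answer is no.

No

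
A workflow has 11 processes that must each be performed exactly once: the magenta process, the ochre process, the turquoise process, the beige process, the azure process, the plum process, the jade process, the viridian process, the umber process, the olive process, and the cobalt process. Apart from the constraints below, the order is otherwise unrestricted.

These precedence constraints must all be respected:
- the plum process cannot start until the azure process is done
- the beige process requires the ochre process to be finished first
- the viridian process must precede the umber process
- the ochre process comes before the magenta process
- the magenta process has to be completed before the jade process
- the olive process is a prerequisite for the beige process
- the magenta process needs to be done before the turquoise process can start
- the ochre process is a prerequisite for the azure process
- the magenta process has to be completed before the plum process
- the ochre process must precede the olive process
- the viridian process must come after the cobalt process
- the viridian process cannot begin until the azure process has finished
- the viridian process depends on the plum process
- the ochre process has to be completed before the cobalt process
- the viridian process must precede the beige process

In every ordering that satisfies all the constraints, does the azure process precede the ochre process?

No

The constraints actually force the ochre process before the azure process (via the ochre process → the azure process), not the other way around.
So the azure process never precedes the ochre process.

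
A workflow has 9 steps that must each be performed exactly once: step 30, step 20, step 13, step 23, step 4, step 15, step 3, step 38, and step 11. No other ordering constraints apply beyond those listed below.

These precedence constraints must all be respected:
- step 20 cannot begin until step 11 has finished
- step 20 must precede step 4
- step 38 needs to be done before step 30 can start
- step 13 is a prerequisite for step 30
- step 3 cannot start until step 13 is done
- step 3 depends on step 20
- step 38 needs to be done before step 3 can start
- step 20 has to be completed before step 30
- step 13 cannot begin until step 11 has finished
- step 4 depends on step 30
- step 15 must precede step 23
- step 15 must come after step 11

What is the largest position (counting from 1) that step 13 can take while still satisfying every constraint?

Following every chain forward from step 13, the steps that must come later are step 30, step 4, step 3 — 3 of them.
So at least 3 steps follow step 13, putting step 13 no later than position 6. That position is achievable by scheduling everything else first.

6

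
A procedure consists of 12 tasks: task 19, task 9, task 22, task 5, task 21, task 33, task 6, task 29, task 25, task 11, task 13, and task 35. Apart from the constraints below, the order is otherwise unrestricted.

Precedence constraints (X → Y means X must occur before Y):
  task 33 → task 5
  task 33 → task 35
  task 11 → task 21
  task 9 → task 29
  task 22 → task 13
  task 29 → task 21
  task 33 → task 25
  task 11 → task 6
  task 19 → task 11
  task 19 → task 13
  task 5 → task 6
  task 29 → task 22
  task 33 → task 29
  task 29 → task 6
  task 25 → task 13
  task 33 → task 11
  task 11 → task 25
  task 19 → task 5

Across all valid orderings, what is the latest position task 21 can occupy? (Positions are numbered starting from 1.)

Nothing depends on task 21, so it can be the final task, position 12.

12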